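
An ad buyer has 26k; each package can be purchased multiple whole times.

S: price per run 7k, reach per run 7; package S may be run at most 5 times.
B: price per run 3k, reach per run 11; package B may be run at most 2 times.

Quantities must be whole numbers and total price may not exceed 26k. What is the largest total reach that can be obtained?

B has the best ratio (11/3); taking only B gives at most 2×11 = 22 (stopped by the supply cap of 2).
Mixing does better — 2×S and 2×B: price 20 ≤ 26, reach 2·7 + 2·11 = 36.

36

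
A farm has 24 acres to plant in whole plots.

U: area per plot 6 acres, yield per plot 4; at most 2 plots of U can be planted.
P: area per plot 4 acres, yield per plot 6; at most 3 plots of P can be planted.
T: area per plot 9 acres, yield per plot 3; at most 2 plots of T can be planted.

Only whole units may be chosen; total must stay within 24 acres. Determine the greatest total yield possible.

26

P has the best ratio (6/4); taking only P gives at most 3×6 = 18 (stopped by the supply cap of 3).
Mixing does better — 2×U and 3×P: area 24 ≤ 24, yield 2·4 + 3·6 = 26.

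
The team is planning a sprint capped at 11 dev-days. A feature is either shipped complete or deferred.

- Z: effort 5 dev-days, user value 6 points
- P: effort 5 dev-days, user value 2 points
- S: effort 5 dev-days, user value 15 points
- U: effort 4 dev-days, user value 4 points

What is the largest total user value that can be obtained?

This is an integer program with binary decision variables.
S + U: effort 5 + 4 = 9 ≤ 11, user value 15 + 4 = 19.
Z + S: effort 5 + 5 = 10 ≤ 11, user value 6 + 15 = 21.
Best is Z and S with total user value 21.

21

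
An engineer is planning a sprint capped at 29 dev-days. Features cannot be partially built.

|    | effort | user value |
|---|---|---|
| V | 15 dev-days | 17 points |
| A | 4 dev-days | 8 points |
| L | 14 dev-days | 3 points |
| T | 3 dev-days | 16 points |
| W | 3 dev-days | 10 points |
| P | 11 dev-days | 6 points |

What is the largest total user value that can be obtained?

51

Take V, A, T, and W: effort 15 + 4 + 3 + 3 = 25 ≤ 29, user value 17 + 8 + 16 + 10 = 51.
No other feasible combination does better.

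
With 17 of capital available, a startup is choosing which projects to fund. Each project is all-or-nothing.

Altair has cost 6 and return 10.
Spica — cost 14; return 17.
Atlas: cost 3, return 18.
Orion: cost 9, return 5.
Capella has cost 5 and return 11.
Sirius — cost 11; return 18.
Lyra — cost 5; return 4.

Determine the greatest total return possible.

39

Atlas + Sirius: cost 3 + 11 = 14 ≤ 17, return 18 + 18 = 36.
Spica + Atlas: cost 14 + 3 = 17 ≤ 17, return 17 + 18 = 35.
Altair + Atlas + Capella: cost 6 + 3 + 5 = 14 ≤ 17, return 10 + 18 + 11 = 39.
Best is Altair, Atlas, and Capella with total return 39.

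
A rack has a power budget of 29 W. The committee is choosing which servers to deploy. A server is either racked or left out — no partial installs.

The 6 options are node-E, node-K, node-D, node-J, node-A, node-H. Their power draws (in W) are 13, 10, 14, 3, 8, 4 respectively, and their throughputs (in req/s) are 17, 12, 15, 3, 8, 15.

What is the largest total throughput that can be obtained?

Take node-E, node-K, and node-H: power draw 13 + 10 + 4 = 27 ≤ 29, throughput 17 + 12 + 15 = 44.
No other feasible combination does better.

44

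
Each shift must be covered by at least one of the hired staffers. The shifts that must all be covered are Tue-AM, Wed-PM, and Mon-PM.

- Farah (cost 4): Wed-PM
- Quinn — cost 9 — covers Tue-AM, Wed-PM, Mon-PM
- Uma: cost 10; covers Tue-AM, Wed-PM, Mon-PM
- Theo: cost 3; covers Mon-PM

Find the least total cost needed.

9

Quinn alone covers Tue-AM, Wed-PM, Mon-PM — every shift.
Total cost: 9.
No cover costs less than 9.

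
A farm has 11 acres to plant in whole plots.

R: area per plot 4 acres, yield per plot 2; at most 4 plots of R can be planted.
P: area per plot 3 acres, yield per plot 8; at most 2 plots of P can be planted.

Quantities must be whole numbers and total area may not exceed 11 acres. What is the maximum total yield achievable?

2×P: area 6 ≤ 11, yield 2·8 = 16.
1×R and 2×P: area 10 ≤ 11, yield 1·2 + 2·8 = 18.
Best is 18.

18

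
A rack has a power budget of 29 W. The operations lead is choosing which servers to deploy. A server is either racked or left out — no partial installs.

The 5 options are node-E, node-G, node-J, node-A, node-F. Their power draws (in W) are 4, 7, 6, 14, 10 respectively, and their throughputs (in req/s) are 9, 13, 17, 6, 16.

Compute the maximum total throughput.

Allowing fractional choices, the relaxed optimum would be about 55.9, but servers are indivisible.
node-E + node-J + node-F: power draw 4 + 6 + 10 = 20 ≤ 29, throughput 9 + 17 + 16 = 42.
node-G + node-J + node-F: power draw 7 + 6 + 10 = 23 ≤ 29, throughput 13 + 17 + 16 = 46.
node-E + node-G + node-J + node-F: power draw 4 + 7 + 6 + 10 = 27 ≤ 29, throughput 9 + 13 + 17 + 16 = 55.
Best is node-E, node-G, node-J, and node-F with total throughput 55.

55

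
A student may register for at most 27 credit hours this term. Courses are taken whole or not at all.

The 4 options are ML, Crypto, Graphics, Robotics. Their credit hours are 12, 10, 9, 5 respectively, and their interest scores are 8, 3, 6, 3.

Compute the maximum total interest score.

Allowing fractional choices, the relaxed optimum would be about 17.3, but courses are indivisible.
ML + Graphics + Robotics: credit hours 12 + 9 + 5 = 26 ≤ 27, interest score 8 + 6 + 3 = 17.
ML + Graphics: credit hours 12 + 9 = 21 ≤ 27, interest score 8 + 6 = 14.
Best is ML, Graphics, and Robotics with total interest score 17.

17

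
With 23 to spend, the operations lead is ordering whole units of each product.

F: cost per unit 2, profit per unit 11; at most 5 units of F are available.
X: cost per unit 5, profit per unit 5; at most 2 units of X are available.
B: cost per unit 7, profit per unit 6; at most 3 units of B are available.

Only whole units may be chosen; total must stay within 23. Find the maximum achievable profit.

5×F and 2×X: cost 20 ≤ 23, profit 5·11 + 2·5 = 65.
5×F, 1×X, and 1×B: cost 22 ≤ 23, profit 5·11 + 1·5 + 1·6 = 66.
Best is 66.

66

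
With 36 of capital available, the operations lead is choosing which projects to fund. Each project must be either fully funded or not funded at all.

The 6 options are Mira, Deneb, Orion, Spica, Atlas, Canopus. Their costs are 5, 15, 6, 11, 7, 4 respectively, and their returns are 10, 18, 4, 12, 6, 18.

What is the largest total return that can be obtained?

58

Treat it as a binary knapsack problem.
Mira + Deneb + Atlas + Canopus: cost 5 + 15 + 7 + 4 = 31 ≤ 36, return 10 + 18 + 6 + 18 = 52.
Mira + Deneb + Spica + Canopus: cost 5 + 15 + 11 + 4 = 35 ≤ 36, return 10 + 18 + 12 + 18 = 58.
Deneb + Orion + Spica + Canopus: cost 15 + 6 + 11 + 4 = 36 ≤ 36, return 18 + 4 + 12 + 18 = 52.
Best is Mira, Deneb, Spica, and Canopus with total return 58.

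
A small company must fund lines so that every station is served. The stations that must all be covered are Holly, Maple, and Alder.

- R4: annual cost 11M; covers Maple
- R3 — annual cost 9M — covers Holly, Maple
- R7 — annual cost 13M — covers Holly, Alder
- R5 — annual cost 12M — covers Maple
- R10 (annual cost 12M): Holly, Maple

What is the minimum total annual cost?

22

This is an integer covering problem.
Choose R3 and R7: together they cover Holly, Maple, Alder — every station.
Total annual cost: 9 + 13 = 22.
No cover costs less than 22.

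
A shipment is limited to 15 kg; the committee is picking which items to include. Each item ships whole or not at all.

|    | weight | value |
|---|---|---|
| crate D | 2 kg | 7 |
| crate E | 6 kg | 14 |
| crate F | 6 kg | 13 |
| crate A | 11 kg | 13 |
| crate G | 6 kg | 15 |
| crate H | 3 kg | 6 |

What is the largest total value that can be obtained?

36

crate D + crate E + crate G: weight 2 + 6 + 6 = 14 ≤ 15, value 7 + 14 + 15 = 36.
crate D + crate F + crate G: weight 2 + 6 + 6 = 14 ≤ 15, value 7 + 13 + 15 = 35.
crate E + crate G + crate H: weight 6 + 6 + 3 = 15 ≤ 15, value 14 + 15 + 6 = 35.
Best is crate D, crate E, and crate G with total value 36.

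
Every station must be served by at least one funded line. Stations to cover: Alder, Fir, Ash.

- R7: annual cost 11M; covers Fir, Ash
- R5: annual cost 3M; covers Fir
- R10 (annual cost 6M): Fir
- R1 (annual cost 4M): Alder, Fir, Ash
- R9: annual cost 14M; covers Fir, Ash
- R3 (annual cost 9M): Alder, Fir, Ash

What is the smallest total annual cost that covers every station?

R1 alone covers Alder, Fir, Ash — every station.
Total annual cost: 4.
No cover costs less than 4.

4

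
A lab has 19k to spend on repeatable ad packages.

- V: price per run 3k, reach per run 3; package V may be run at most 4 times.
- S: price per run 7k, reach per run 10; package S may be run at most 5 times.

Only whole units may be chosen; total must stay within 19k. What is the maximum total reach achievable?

Take 1×V and 2×S: price 17 ≤ 19, reach 1·3 + 2·10 = 23.
No other integer combination yields more.

23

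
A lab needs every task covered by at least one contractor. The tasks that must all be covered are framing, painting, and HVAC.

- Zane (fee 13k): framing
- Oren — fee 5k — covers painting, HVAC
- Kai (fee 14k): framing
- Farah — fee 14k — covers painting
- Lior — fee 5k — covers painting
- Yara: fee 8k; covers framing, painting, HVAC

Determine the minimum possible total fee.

This is a weighted set-cover instance.
Yara alone covers framing, painting, HVAC — every task.
Total fee: 8.

8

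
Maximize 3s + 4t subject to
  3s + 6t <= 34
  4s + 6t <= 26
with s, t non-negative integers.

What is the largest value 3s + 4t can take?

Relaxing integrality, the LP optimum is 19.50 at (s,t) = (6.5, 0), which is not an integer point.
(s,t)=(5,1): 3·5+6·1=21≤34, 4·5+6·1=26≤26, objective 19.
(s,t)=(6,0): 3·6+6·0=18≤34, 4·6+6·0=24≤26, objective 18.
(s,t)=(4,1): 3·4+6·1=18≤34, 4·4+6·1=22≤26, objective 16.
The best lattice point is (5,1), giving 19.

19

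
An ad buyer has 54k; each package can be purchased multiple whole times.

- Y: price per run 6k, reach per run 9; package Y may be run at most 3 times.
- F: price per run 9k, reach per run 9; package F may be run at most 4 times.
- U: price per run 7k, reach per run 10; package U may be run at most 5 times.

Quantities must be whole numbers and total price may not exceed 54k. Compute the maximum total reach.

77

3×Y and 5×U: price 53 ≤ 54, reach 3·9 + 5·10 = 77.
2×F and 5×U: price 53 ≤ 54, reach 2·9 + 5·10 = 68.
Best is 77.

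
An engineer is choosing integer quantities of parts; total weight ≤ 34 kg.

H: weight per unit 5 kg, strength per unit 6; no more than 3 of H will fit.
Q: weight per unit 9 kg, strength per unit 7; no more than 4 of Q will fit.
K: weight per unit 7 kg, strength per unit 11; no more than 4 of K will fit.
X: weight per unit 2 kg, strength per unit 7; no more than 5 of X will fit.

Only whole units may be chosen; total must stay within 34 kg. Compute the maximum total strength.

X has the best ratio (7/2); taking only X gives at most 5×7 = 35 (stopped by the supply cap of 5).
Mixing does better — 2×H, 2×K, and 5×X: weight 34 ≤ 34, strength 2·6 + 2·11 + 5·7 = 69.

69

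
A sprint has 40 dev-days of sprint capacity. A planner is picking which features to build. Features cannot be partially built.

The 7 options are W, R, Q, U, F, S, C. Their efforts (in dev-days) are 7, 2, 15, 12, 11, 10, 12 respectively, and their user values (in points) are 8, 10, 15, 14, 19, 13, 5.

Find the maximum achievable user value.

58

This is an integer program with binary decision variables.
Allowing fractional choices, the relaxed optimum would be about 61.7, but features are indivisible.
R + Q + U + F: effort 2 + 15 + 12 + 11 = 40 ≤ 40, user value 10 + 15 + 14 + 19 = 58.
R + Q + F + S: effort 2 + 15 + 11 + 10 = 38 ≤ 40, user value 10 + 15 + 19 + 13 = 57.
Best is R, Q, U, and F with total user value 58.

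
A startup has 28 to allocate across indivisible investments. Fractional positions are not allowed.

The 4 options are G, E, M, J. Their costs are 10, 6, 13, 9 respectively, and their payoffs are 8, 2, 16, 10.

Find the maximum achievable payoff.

28

Allowing fractional choices, the relaxed optimum would be about 30.8, but investments are indivisible.
E + M + J: cost 6 + 13 + 9 = 28 ≤ 28, payoff 2 + 16 + 10 = 28.
G + M: cost 10 + 13 = 23 ≤ 28, payoff 8 + 16 = 24.
M + J: cost 13 + 9 = 22 ≤ 28, payoff 16 + 10 = 26.
Best is E, M, and J with total payoff 28.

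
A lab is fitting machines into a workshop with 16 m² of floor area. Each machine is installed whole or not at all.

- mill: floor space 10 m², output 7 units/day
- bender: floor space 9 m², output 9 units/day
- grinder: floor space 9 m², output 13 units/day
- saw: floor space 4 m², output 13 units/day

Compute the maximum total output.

Allowing fractional choices, the relaxed optimum would be about 29.0, but machines are indivisible.
bender + saw: floor space 9 + 4 = 13 ≤ 16, output 9 + 13 = 22.
grinder + saw: floor space 9 + 4 = 13 ≤ 16, output 13 + 13 = 26.
mill + saw: floor space 10 + 4 = 14 ≤ 16, output 7 + 13 = 20.
Best is grinder and saw with total output 26.

26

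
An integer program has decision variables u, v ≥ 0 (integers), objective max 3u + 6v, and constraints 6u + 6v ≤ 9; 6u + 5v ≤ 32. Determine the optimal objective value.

Relaxing integrality, the LP optimum is 9.00 at (u,v) = (0, 1.5), which is not an integer point.
(u,v)=(0,1): 6·0+6·1=6≤9, 6·0+5·1=5≤32, objective 6.
(u,v)=(1,0): 6·1+6·0=6≤9, 6·1+5·0=6≤32, objective 3.
(u,v)=(0,0): 6·0+6·0=0≤9, 6·0+5·0=0≤32, objective 0.
No feasible integer point exceeds 6.

6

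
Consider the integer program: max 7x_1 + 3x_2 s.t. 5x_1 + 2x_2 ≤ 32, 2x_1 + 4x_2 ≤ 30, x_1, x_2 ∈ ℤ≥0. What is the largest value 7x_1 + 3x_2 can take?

45

The continuous relaxation peaks at (4.25, 5.38) with value 45.88; rounding to a feasible lattice point costs some objective.
(x_1,x_2)=(6,1) is feasible, giving 45.
(x_1,x_2)=(4,5) is feasible, giving 43.
(x_1,x_2)=(6,0) is feasible, giving 42.
Maximum is 45 at (x_1,x_2)=(6,1).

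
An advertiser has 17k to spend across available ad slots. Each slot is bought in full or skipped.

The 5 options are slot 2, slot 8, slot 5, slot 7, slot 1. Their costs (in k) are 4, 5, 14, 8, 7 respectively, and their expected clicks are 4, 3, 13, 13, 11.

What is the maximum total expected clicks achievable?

Take slot 7 and slot 1: cost 8 + 7 = 15 ≤ 17, expected clicks 13 + 11 = 24.
No other feasible combination does better.

24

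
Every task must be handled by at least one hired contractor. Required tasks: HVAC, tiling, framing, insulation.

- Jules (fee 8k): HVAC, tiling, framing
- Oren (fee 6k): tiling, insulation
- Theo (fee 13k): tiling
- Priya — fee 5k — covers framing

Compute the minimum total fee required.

This is an integer covering problem.
Choose Jules and Oren: together they cover HVAC, tiling, framing, insulation — every task.
Total fee: 8 + 6 = 14.
No cover costs less than 14.

14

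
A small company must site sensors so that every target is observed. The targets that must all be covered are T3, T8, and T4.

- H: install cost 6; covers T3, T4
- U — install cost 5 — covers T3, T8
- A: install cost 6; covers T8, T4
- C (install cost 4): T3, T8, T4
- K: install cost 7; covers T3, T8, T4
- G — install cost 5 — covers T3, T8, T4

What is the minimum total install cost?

4

This is an integer covering problem.
C alone covers T3, T8, T4 — every target.
Total install cost: 4.
No cover costs less than 4.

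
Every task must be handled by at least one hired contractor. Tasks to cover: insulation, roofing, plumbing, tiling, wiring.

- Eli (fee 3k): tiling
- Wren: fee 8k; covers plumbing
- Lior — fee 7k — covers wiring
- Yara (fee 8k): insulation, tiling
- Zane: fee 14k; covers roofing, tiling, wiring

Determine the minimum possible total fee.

30

Choose Wren, Yara, and Zane: together they cover insulation, roofing, plumbing, tiling, wiring — every task.
Total fee: 8 + 8 + 14 = 30.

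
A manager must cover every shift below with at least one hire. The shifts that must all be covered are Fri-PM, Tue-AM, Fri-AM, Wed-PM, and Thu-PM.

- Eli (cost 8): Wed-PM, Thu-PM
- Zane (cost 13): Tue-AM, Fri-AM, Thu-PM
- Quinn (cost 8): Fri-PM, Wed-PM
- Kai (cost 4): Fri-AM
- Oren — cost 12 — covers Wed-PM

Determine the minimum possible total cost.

21

This is an integer covering problem.
Choose Zane and Quinn: together they cover Fri-PM, Tue-AM, Fri-AM, Wed-PM, Thu-PM — every shift.
Total cost: 13 + 8 = 21.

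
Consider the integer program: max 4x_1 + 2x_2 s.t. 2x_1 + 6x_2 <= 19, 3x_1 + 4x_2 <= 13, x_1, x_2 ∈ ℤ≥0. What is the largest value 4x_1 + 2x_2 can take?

(x_1,x_2)=(4,0): 2·4+6·0=8≤19, 3·4+4·0=12≤13, objective 16.
(x_1,x_2)=(3,1): 2·3+6·1=12≤19, 3·3+4·1=13≤13, objective 14.
(x_1,x_2)=(3,0): 2·3+6·0=6≤19, 3·3+4·0=9≤13, objective 12.
Maximum is 16 at (x_1,x_2)=(4,0).

16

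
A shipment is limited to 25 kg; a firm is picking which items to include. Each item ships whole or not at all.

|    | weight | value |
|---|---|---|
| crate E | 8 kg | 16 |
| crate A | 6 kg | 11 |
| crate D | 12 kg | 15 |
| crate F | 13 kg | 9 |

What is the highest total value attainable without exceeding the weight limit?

Take crate E and crate D: weight 8 + 12 = 20 ≤ 25, value 16 + 15 = 31.
No other feasible combination does better.

31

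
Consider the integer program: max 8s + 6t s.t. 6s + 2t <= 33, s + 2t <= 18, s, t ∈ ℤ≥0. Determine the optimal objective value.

66

(s,t)=(3,7): 6·3+2·7=32≤33, 1·3+2·7=17≤18, objective 66.
(s,t)=(2,8): 6·2+2·8=28≤33, 1·2+2·8=18≤18, objective 64.
(s,t)=(3,6): 6·3+2·6=30≤33, 1·3+2·6=15≤18, objective 60.
Maximum is 66 at (s,t)=(3,7).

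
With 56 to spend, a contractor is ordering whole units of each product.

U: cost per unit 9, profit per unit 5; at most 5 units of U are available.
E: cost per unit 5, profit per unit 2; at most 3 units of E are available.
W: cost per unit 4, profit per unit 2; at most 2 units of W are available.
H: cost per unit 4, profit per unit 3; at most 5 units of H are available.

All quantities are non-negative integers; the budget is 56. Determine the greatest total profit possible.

35

Take 4×U and 5×H: cost 56 ≤ 56, profit 4·5 + 5·3 = 35.
H has the best ratio (3/4) and is taken to its limit of 5; remaining capacity is filled optimally with the others.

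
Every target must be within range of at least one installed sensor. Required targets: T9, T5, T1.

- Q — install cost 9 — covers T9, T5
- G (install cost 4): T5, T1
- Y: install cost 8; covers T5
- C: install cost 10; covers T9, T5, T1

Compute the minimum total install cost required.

10

The greedy cost-per-new-target heuristic would pick G and Q for 13, but a cheaper cover exists.
C alone covers T9, T5, T1 — every target.
Total install cost: 10.
No cover costs less than 10.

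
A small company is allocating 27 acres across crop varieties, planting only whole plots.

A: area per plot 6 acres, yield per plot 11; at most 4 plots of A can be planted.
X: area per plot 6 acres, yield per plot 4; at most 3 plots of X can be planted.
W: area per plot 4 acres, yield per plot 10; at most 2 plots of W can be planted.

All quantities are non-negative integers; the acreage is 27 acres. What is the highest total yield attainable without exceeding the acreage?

W has the best ratio (10/4); taking only W gives at most 2×10 = 20 (stopped by the supply cap of 2).
Mixing does better — 3×A and 2×W: area 26 ≤ 27, yield 3·11 + 2·10 = 53.

53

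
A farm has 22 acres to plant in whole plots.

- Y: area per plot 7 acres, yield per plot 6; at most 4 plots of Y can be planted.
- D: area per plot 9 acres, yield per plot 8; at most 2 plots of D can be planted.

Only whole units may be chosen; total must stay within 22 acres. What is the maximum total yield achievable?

This is a bounded integer knapsack.
3×Y: area 21 ≤ 22, yield 3·6 = 18.
2×D: area 18 ≤ 22, yield 2·8 = 16.
Best is 18.

18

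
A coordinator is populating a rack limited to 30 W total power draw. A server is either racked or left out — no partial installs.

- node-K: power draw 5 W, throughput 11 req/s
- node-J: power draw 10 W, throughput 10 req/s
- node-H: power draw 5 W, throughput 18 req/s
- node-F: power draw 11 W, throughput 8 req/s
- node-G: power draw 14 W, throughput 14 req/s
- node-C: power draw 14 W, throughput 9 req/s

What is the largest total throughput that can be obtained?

Take node-K, node-H, and node-G: power draw 5 + 5 + 14 = 24 ≤ 30, throughput 11 + 18 + 14 = 43.
No other feasible combination does better.

43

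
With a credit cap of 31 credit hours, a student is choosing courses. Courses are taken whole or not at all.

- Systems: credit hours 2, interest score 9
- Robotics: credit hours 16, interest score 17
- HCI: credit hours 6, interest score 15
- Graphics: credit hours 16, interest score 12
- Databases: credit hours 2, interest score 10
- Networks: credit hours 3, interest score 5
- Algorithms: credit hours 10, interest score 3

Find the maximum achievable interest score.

Systems + Robotics + HCI + Databases + Networks: credit hours 2 + 16 + 6 + 2 + 3 = 29 ≤ 31, interest score 9 + 17 + 15 + 10 + 5 = 56.
Systems + Robotics + HCI + Databases: credit hours 2 + 16 + 6 + 2 = 26 ≤ 31, interest score 9 + 17 + 15 + 10 = 51.
Systems + HCI + Graphics + Databases + Networks: credit hours 2 + 6 + 16 + 2 + 3 = 29 ≤ 31, interest score 9 + 15 + 12 + 10 + 5 = 51.
Best is Systems, Robotics, HCI, Databases, and Networks with total interest score 56.

56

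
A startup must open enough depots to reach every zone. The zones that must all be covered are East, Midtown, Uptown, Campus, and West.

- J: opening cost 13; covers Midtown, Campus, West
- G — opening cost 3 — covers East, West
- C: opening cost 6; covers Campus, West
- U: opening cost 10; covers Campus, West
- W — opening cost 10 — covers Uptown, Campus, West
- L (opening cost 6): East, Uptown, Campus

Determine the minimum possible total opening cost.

19

The greedy cost-per-new-zone heuristic would pick G, L, and J for 22, but a cheaper cover exists.
Choose J and L: together they cover East, Midtown, Uptown, Campus, West — every zone.
Total opening cost: 13 + 6 = 19.
No cover costs less than 19.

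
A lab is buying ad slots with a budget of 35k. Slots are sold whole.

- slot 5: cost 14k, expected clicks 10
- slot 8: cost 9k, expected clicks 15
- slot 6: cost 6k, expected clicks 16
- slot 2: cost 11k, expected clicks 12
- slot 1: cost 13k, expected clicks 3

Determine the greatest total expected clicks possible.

Take slot 8, slot 6, and slot 2: cost 9 + 6 + 11 = 26 ≤ 35, expected clicks 15 + 16 + 12 = 43.
No other feasible combination does better.

43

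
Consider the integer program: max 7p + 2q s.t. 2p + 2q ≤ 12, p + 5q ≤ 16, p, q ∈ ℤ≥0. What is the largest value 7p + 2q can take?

(p,q)=(6,0): 2·6+2·0=12≤12, 1·6+5·0=6≤16, objective 42.
(p,q)=(5,1): 2·5+2·1=12≤12, 1·5+5·1=10≤16, objective 37.
(p,q)=(5,0): 2·5+2·0=10≤12, 1·5+5·0=5≤16, objective 35.
No feasible integer point exceeds 42.

42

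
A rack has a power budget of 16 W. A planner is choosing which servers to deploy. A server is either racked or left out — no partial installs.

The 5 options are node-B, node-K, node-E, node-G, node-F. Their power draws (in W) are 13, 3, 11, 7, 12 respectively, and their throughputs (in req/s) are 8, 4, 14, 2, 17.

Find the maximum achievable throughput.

21

Treat it as a binary knapsack problem.
node-K + node-E: power draw 3 + 11 = 14 ≤ 16, throughput 4 + 14 = 18.
node-F: power draw 12 ≤ 16, throughput 17.
node-K + node-F: power draw 3 + 12 = 15 ≤ 16, throughput 4 + 17 = 21.
Best is node-K and node-F with total throughput 21.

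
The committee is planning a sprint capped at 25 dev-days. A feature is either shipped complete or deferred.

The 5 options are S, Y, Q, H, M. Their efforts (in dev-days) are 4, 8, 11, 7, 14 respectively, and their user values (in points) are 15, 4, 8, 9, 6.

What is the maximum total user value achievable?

32

This is an integer program with binary decision variables.
Take S, Q, and H: effort 4 + 11 + 7 = 22 ≤ 25, user value 15 + 8 + 9 = 32.
No other feasible combination does better.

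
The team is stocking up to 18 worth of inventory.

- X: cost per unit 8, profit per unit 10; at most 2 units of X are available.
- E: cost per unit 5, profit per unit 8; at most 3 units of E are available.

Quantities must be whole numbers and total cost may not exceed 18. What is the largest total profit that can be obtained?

26

Take 1×X and 2×E: cost 18 ≤ 18, profit 1·10 + 2·8 = 26.
No other integer combination yields more.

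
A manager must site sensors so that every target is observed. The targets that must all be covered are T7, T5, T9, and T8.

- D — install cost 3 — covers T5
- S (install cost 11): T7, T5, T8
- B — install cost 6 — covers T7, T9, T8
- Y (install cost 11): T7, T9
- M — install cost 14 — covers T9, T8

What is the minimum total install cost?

This is a weighted set-cover instance.
Choose D and B: together they cover T7, T5, T9, T8 — every target.
Total install cost: 3 + 6 = 9.

9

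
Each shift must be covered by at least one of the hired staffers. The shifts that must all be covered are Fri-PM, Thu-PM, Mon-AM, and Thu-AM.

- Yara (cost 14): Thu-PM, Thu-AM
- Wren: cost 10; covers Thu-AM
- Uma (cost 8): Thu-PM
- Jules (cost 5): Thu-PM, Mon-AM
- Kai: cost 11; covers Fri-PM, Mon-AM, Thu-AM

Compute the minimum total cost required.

Choose Jules and Kai: together they cover Fri-PM, Thu-PM, Mon-AM, Thu-AM — every shift.
Total cost: 5 + 11 = 16.
No cover costs less than 16.

16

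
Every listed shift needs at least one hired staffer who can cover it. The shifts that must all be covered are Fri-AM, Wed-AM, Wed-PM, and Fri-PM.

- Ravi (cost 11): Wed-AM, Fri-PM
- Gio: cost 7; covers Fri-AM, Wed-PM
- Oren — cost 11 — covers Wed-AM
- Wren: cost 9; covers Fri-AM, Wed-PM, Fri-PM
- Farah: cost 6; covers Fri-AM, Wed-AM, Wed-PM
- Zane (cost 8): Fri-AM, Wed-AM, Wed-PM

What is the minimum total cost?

15

Choose Wren and Farah: together they cover Fri-AM, Wed-AM, Wed-PM, Fri-PM — every shift.
Total cost: 9 + 6 = 15.
No cover costs less than 15.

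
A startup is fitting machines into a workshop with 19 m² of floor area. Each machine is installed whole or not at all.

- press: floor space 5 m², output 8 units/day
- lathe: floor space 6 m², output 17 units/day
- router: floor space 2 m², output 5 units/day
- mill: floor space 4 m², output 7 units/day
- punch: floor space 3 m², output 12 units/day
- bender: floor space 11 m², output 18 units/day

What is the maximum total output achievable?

44

Allowing fractional choices, the relaxed optimum would be about 47.5, but machines are indivisible.
lathe + router + mill + punch: floor space 6 + 2 + 4 + 3 = 15 ≤ 19, output 17 + 5 + 7 + 12 = 41.
press + lathe + mill + punch: floor space 5 + 6 + 4 + 3 = 18 ≤ 19, output 8 + 17 + 7 + 12 = 44.
press + lathe + router + punch: floor space 5 + 6 + 2 + 3 = 16 ≤ 19, output 8 + 17 + 5 + 12 = 42.
Best is press, lathe, mill, and punch with total output 44.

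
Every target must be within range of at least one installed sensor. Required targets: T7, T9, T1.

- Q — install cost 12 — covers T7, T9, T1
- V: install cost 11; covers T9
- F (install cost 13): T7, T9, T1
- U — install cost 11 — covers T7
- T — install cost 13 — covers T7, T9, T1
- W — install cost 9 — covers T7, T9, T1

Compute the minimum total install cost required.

9

W alone covers T7, T9, T1 — every target.
Total install cost: 9.
No cover costs less than 9.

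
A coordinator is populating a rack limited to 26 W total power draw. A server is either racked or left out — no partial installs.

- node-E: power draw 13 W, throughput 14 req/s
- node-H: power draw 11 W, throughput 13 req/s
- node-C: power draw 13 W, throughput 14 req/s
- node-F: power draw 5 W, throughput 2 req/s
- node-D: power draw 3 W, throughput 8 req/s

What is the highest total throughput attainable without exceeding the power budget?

28

Take node-E and node-C: power draw 13 + 13 = 26 ≤ 26, throughput 14 + 14 = 28.
No other feasible combination does better.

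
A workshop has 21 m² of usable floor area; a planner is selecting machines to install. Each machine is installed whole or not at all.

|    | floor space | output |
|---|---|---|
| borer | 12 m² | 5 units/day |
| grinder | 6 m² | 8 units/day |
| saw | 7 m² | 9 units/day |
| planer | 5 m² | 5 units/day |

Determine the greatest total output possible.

Take grinder, saw, and planer: floor space 6 + 7 + 5 = 18 ≤ 21, output 8 + 9 + 5 = 22.
No other feasible combination does better.

22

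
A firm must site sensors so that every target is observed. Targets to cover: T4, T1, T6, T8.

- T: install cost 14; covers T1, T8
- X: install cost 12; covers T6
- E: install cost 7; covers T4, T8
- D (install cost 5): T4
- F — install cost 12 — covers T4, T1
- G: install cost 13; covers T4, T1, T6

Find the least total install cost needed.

Choose E and G: together they cover T4, T1, T6, T8 — every target.
Total install cost: 7 + 13 = 20.
No cover costs less than 20.

20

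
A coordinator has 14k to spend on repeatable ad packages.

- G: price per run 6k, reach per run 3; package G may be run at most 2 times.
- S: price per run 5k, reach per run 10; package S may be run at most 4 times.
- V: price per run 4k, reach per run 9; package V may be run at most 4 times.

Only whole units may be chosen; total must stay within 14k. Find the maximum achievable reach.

29

1×S and 2×V: price 13 ≤ 14, reach 1·10 + 2·9 = 28.
2×S and 1×V: price 14 ≤ 14, reach 2·10 + 1·9 = 29.
Best is 29.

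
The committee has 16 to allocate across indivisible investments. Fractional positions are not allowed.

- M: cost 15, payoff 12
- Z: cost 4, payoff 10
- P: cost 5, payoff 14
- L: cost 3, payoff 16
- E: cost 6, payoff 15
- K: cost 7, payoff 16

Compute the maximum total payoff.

47

Take L, E, and K: cost 3 + 6 + 7 = 16 ≤ 16, payoff 16 + 15 + 16 = 47.
No other feasible combination does better.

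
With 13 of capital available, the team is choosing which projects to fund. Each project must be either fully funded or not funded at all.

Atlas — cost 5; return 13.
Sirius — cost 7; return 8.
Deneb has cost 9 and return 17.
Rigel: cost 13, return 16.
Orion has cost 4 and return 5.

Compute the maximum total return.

This is a 0-1 knapsack instance.
Allowing fractional choices, the relaxed optimum would be about 28.1, but projects are indivisible.
Atlas + Sirius: cost 5 + 7 = 12 ≤ 13, return 13 + 8 = 21.
Deneb + Orion: cost 9 + 4 = 13 ≤ 13, return 17 + 5 = 22.
Best is Deneb and Orion with total return 22.

22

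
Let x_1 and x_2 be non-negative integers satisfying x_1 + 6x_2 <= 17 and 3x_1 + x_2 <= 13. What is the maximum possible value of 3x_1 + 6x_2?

Relaxing integrality, the LP optimum is 24.18 at (x_1,x_2) = (3.59, 2.24), which is not an integer point.
(x_1,x_2)=(3,2): 1·3+6·2=15≤17, 3·3+1·2=11≤13, objective 21.
(x_1,x_2)=(2,2): 1·2+6·2=14≤17, 3·2+1·2=8≤13, objective 18.
(x_1,x_2)=(4,1): 1·4+6·1=10≤17, 3·4+1·1=13≤13, objective 18.
The best lattice point is (3,2), giving 21.

21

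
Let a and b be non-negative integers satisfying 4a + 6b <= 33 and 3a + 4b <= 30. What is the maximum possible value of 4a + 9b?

(a,b)=(0,5): 4·0+6·5=30≤33, 3·0+4·5=20≤30, objective 45.
(a,b)=(1,4): 4·1+6·4=28≤33, 3·1+4·4=19≤30, objective 40.
(a,b)=(0,4): 4·0+6·4=24≤33, 3·0+4·4=16≤30, objective 36.
No feasible integer point exceeds 45.

45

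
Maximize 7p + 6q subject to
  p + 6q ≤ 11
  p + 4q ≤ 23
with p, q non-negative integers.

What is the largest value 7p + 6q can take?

77

(p,q)=(11,0): 1·11+6·0=11≤11, 1·11+4·0=11≤23, objective 77.
(p,q)=(10,0): 1·10+6·0=10≤11, 1·10+4·0=10≤23, objective 70.
The best lattice point is (11,0), giving 77.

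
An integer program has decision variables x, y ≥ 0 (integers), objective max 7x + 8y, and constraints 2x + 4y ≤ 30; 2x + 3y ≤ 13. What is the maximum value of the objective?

The continuous relaxation peaks at (6.5, 0) with value 45.50; rounding to a feasible lattice point costs some objective.
(x,y)=(5,1): 2·5+4·1=14≤30, 2·5+3·1=13≤13, objective 43.
(x,y)=(6,0): 2·6+4·0=12≤30, 2·6+3·0=12≤13, objective 42.
(x,y)=(4,1): 2·4+4·1=12≤30, 2·4+3·1=11≤13, objective 36.
Maximum is 43 at (x,y)=(5,1).

43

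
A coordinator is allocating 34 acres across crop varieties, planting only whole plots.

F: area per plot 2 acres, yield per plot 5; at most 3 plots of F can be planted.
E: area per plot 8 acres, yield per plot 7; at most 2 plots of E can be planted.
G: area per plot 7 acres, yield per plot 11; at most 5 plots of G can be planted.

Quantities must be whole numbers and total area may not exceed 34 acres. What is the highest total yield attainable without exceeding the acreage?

F has the best ratio (5/2); taking only F gives at most 3×5 = 15 (stopped by the supply cap of 3).
Mixing does better — 3×F and 4×G: area 34 ≤ 34, yield 3·5 + 4·11 = 59.

59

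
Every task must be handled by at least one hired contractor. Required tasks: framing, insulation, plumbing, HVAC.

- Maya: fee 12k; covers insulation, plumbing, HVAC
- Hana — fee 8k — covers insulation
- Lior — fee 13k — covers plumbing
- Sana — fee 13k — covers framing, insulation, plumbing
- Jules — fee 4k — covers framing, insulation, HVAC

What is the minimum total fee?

16

This is a weighted set-cover instance.
Choose Maya and Jules: together they cover framing, insulation, plumbing, HVAC — every task.
Total fee: 12 + 4 = 16.
No cover costs less than 16.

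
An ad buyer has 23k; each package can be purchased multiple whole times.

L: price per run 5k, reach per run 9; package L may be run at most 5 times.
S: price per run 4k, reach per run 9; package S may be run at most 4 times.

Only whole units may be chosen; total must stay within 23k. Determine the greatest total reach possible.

This is a bounded integer knapsack.
S has the best ratio (9/4); taking only S gives at most 4×9 = 36 (stopped by the supply cap of 4).
Mixing does better — 1×L and 4×S: price 21 ≤ 23, reach 1·9 + 4·9 = 45.

45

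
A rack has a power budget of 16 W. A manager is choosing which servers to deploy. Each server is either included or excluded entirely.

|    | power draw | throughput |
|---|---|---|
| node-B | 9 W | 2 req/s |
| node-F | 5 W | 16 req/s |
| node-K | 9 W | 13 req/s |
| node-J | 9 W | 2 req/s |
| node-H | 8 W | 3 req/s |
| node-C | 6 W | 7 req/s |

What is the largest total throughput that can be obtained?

29

node-F + node-K: power draw 5 + 9 = 14 ≤ 16, throughput 16 + 13 = 29.
node-F + node-C: power draw 5 + 6 = 11 ≤ 16, throughput 16 + 7 = 23.
Best is node-F and node-K with total throughput 29.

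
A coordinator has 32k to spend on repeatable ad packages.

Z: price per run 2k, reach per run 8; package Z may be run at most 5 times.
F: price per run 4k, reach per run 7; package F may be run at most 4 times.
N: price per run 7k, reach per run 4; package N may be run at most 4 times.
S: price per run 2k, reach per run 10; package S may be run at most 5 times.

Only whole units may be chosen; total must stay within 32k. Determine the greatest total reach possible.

111

5×Z, 2×F, and 5×S: price 28 ≤ 32, reach 5·8 + 2·7 + 5·10 = 104.
5×Z, 3×F, and 5×S: price 32 ≤ 32, reach 5·8 + 3·7 + 5·10 = 111.
Best is 111.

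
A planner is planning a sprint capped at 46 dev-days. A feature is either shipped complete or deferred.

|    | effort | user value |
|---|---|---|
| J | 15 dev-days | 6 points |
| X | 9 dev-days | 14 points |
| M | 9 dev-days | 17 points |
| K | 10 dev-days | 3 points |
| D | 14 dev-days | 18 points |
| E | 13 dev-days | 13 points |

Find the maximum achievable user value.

X + M + K + D: effort 9 + 9 + 10 + 14 = 42 ≤ 46, user value 14 + 17 + 3 + 18 = 52.
M + K + D + E: effort 9 + 10 + 14 + 13 = 46 ≤ 46, user value 17 + 3 + 18 + 13 = 51.
X + M + D + E: effort 9 + 9 + 14 + 13 = 45 ≤ 46, user value 14 + 17 + 18 + 13 = 62.
Best is X, M, D, and E with total user value 62.

62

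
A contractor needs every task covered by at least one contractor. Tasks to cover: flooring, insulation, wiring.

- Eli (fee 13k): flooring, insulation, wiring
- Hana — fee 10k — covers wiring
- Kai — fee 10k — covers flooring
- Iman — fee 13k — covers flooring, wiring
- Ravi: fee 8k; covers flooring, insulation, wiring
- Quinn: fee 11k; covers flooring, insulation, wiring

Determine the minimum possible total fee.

This is an integer covering problem.
Ravi alone covers flooring, insulation, wiring — every task.
Total fee: 8.
No cover costs less than 8.

8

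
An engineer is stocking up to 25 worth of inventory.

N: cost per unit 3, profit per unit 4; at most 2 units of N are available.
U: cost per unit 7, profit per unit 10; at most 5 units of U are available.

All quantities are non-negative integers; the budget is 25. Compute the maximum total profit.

U has the best ratio (10/7); taking only U gives at most 3×10 = 30 (stopped by the cost limit).
Mixing does better — 1×N and 3×U: cost 24 ≤ 25, profit 1·4 + 3·10 = 34.

34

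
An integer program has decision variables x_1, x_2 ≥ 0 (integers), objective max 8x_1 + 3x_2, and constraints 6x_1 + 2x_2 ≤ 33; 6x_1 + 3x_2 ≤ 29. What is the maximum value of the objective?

35

(x_1,x_2)=(4,1): 6·4+2·1=26≤33, 6·4+3·1=27≤29, objective 35.
(x_1,x_2)=(4,0): 6·4+2·0=24≤33, 6·4+3·0=24≤29, objective 32.
(x_1,x_2)=(3,2): 6·3+2·2=22≤33, 6·3+3·2=24≤29, objective 30.
(x_1,x_2)=(3,1): 6·3+2·1=20≤33, 6·3+3·1=21≤29, objective 27.
The best lattice point is (4,1), giving 35.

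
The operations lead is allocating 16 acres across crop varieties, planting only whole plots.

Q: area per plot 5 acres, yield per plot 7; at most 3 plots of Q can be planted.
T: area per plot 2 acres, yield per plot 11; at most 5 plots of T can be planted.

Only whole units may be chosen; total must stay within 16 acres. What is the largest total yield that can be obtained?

T has the best ratio (11/2); taking only T gives at most 5×11 = 55 (stopped by the supply cap of 5).
Mixing does better — 1×Q and 5×T: area 15 ≤ 16, yield 1·7 + 5·11 = 62.

62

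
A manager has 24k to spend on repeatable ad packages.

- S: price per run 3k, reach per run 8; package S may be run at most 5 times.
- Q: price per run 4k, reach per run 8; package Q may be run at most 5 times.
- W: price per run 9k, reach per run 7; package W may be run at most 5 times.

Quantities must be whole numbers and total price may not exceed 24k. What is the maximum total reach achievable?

56

S has the best ratio (8/3); taking only S gives at most 5×8 = 40 (stopped by the supply cap of 5).
Mixing does better — 4×S and 3×Q: price 24 ≤ 24, reach 4·8 + 3·8 = 56.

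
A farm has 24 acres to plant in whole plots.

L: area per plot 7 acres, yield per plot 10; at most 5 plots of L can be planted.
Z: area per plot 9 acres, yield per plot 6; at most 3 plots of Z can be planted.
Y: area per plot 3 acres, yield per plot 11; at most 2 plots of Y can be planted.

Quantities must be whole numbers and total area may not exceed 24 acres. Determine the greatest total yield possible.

42

This is a bounded integer knapsack.
Y has the best ratio (11/3); taking only Y gives at most 2×11 = 22 (stopped by the supply cap of 2).
Mixing does better — 2×L and 2×Y: area 20 ≤ 24, yield 2·10 + 2·11 = 42.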